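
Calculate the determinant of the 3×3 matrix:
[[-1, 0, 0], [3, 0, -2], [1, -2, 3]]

Expansion along first row:
det = -1·det([[0,-2],[-2,3]]) - 0·det([[3,-2],[1,3]]) + 0·det([[3,0],[1,-2]])
    = -1·(0·3 - -2·-2) - 0·(3·3 - -2·1) + 0·(3·-2 - 0·1)
    = -1·-4 - 0·11 + 0·-6
    = 4 + 0 + 0 = 4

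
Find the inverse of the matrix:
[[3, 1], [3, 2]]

For [[a,b],[c,d]], inverse = (1/det)·[[d,-b],[-c,a]]
det = (3)(2) - (1)(3) = 6 - 3 = 3
Inverse = (1/3)·[[2, -1], [-3, 3]]
= [[2/3, -1/3], [-1, 1]]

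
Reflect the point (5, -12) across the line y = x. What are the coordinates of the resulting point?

Reflection across line y = x: (5, -12) → (-12, 5)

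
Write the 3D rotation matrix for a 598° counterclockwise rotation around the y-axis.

Rotation matrix for counterclockwise 598° around y-axis:
cos(598°) = -0.5299, sin(598°) = -0.8480
Result: [[-0.5299, 0, -0.8480], [0, 1, 0], [0.8480, 0, -0.5299]]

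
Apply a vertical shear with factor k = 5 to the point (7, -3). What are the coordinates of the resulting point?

Shear matrix for vertical shear with factor k = 5:
[[1, 0], [5, 1]]
Result: (7, -3) → (7, 32)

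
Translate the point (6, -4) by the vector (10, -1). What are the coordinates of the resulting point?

Translation by (10, -1) (homogeneous matrix [[1, 0, 10], [0, 1, -1], [0, 0, 1]]):
x' = 6 + 10 = 16
y' = -4 + -1 = -5
Result: (16, -5)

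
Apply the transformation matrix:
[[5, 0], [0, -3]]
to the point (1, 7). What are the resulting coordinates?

Matrix multiplication:
[[5, 0], [0, -3]] × [1, 7]ᵀ
= [(5)(1) + (0)(7), (0)(1) + (-3)(7)]ᵀ
= [5, -21]ᵀ
Result: (5, -21)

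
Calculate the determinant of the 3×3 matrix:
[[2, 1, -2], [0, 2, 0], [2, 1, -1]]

Expansion along first row:
det = 2·det([[2,0],[1,-1]]) - 1·det([[0,0],[2,-1]]) + -2·det([[0,2],[2,1]])
    = 2·(2·-1 - 0·1) - 1·(0·-1 - 0·2) + -2·(0·1 - 2·2)
    = 2·-2 - 1·0 + -2·-4
    = -4 + 0 + 8 = 4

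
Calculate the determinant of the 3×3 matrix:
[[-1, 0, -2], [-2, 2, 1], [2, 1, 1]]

Expansion along first row:
det = -1·det([[2,1],[1,1]]) - 0·det([[-2,1],[2,1]]) + -2·det([[-2,2],[2,1]])
    = -1·(2·1 - 1·1) - 0·(-2·1 - 1·2) + -2·(-2·1 - 2·2)
    = -1·1 - 0·-4 + -2·-6
    = -1 + 0 + 12 = 11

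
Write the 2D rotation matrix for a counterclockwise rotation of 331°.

Rotation matrix formula: [[cos θ, -sin θ], [sin θ, cos θ]]
For θ = 331°:
cos(331°) = 0.8746
sin(331°) = -0.4848
Result: [[0.8746, 0.4848], [-0.4848, 0.8746]]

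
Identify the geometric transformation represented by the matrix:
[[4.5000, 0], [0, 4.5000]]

This matrix represents: uniform scaling by factor 4.5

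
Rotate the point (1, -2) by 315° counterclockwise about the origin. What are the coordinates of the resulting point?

Rotation matrix for 315°: [[cos 315°, -sin 315°], [sin 315°, cos 315°]] ≈ [[0.707107, 0.707107], [-0.707107, 0.707107]]
[[0.707107, 0.707107], [-0.707107, 0.707107]] × [1, -2]ᵀ ≈ [-0.7071, -2.1213]ᵀ
Result: (-0.7071, -2.1213)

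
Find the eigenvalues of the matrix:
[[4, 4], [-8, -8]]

Characteristic equation: det(A - λI) = 0
λ² - (trace)λ + (det) = 0
trace = 4 + -8 = -4, det = (4)(-8) - (4)(-8) = 0
λ² - (-4)λ + (0) = 0
λ = (-4 ± √((-4)² - 4·(0))) / 2 = (-4 ± √16) / 2
Solving: λ = -4, 0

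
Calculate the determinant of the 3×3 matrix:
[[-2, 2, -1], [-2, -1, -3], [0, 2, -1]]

Expansion along first row:
det = -2·det([[-1,-3],[2,-1]]) - 2·det([[-2,-3],[0,-1]]) + -1·det([[-2,-1],[0,2]])
    = -2·(-1·-1 - -3·2) - 2·(-2·-1 - -3·0) + -1·(-2·2 - -1·0)
    = -2·7 - 2·2 + -1·-4
    = -14 + -4 + 4 = -14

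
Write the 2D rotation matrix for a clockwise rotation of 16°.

Rotation matrix formula: [[cos θ, -sin θ], [sin θ, cos θ]]
A clockwise rotation by 16° is equivalent to a counterclockwise rotation by -16°.
For θ = -16°:
cos(-16°) = 0.9613
sin(-16°) = -0.2756
Result: [[0.9613, 0.2756], [-0.2756, 0.9613]]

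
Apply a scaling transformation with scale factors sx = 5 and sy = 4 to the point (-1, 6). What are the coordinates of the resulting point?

Scaling matrix:
[[5, 0], [0, 4]]
Result: (-1 × 5, 6 × 4) = (-5, 24)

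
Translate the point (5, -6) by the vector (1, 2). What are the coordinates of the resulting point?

Translation by (1, 2) (homogeneous matrix [[1, 0, 1], [0, 1, 2], [0, 0, 1]]):
x' = 5 + 1 = 6
y' = -6 + 2 = -4
Result: (6, -4)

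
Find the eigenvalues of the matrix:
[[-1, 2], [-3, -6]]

Characteristic equation: det(A - λI) = 0
λ² - (trace)λ + (det) = 0
trace = -1 + -6 = -7, det = (-1)(-6) - (2)(-3) = 12
λ² - (-7)λ + (12) = 0
λ = (-7 ± √((-7)² - 4·(12))) / 2 = (-7 ± √1) / 2
Solving: λ = -4, -3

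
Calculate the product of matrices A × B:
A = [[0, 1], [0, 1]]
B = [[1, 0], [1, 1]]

Matrix multiplication:
C[0][0] = 0×1 + 1×1 = 1
C[0][1] = 0×0 + 1×1 = 1
C[1][0] = 0×1 + 1×1 = 1
C[1][1] = 0×0 + 1×1 = 1
Result: [[1, 1], [1, 1]]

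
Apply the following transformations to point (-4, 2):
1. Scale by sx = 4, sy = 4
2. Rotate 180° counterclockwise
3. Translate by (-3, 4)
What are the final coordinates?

Step 1: Scale → (-16, 8)
Step 2: Rotate 180° → (16, -8)
Step 3: Translate → (13, -4)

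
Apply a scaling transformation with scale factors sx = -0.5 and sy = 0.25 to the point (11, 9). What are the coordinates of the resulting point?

Scaling matrix:
[[-0.50, 0], [0, 0.25]]
Result: (11 × -0.5, 9 × 0.25) = (-5.5, 2.25)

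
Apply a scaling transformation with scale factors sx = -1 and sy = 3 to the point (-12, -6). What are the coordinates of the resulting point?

Scaling matrix:
[[-1, 0], [0, 3]]
Result: (-12 × -1, -6 × 3) = (12, -18)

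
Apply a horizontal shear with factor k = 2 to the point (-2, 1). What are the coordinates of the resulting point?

Shear matrix for horizontal shear with factor k = 2:
[[1, 2], [0, 1]]
Result: (-2, 1) → (0, 1)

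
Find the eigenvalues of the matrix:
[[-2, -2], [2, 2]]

Characteristic equation: det(A - λI) = 0
λ² - (trace)λ + (det) = 0
trace = -2 + 2 = 0, det = (-2)(2) - (-2)(2) = 0
λ² - (0)λ + (0) = 0
λ = (0 ± √((0)² - 4·(0))) / 2 = (0 ± √0) / 2
Solving: λ = 0, 0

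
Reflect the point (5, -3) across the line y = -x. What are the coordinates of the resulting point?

Reflection across line y = -x: (5, -3) → (3, -5)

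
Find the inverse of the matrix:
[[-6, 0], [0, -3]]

For [[a,b],[c,d]], inverse = (1/det)·[[d,-b],[-c,a]]
det = (-6)(-3) - (0)(0) = 18 - 0 = 18
Inverse = (1/18)·[[-3, 0], [0, -6]]
= [[-1/6, 0], [0, -1/3]]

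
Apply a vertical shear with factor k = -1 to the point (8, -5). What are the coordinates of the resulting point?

Shear matrix for vertical shear with factor k = -1:
[[1, 0], [-1, 1]]
Result: (8, -5) → (8, -13)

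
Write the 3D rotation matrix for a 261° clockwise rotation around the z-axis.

Rotation matrix for clockwise 261° around z-axis:
A clockwise rotation by 261° is a counterclockwise rotation by -261°.
cos(-261°) = -0.1564, sin(-261°) = 0.9877
Result: [[-0.1564, -0.9877, 0], [0.9877, -0.1564, 0], [0, 0, 1]]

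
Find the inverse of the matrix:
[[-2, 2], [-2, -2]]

For [[a,b],[c,d]], inverse = (1/det)·[[d,-b],[-c,a]]
det = (-2)(-2) - (2)(-2) = 4 - -4 = 8
Inverse = (1/8)·[[-2, -2], [2, -2]]
= [[-1/4, -1/4], [1/4, -1/4]]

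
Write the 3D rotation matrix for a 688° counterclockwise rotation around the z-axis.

Rotation matrix for counterclockwise 688° around z-axis:
cos(688°) = 0.8480, sin(688°) = -0.5299
Result: [[0.8480, 0.5299, 0], [-0.5299, 0.8480, 0], [0, 0, 1]]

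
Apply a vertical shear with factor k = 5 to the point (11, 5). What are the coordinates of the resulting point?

Shear matrix for vertical shear with factor k = 5:
[[1, 0], [5, 1]]
Result: (11, 5) → (11, 60)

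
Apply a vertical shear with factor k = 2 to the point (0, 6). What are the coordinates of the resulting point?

Shear matrix for vertical shear with factor k = 2:
[[1, 0], [2, 1]]
Result: (0, 6) → (0, 6)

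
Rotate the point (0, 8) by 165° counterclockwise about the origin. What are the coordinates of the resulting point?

Rotation matrix for 165°: [[cos 165°, -sin 165°], [sin 165°, cos 165°]] ≈ [[-0.965926, -0.258819], [0.258819, -0.965926]]
[[-0.965926, -0.258819], [0.258819, -0.965926]] × [0, 8]ᵀ ≈ [-2.0706, -7.7274]ᵀ
Result: (-2.0706, -7.7274)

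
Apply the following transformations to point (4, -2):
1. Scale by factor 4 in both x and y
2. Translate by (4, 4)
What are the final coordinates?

Step 1: Scale (4, -2) by 4 → (16, -8)
Step 2: Translate by (4, 4) → (20, -4)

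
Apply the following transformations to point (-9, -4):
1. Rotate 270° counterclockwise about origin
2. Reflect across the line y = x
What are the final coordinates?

Step 1: Rotate 270° → (-4, 9)
Step 2: Reflect across line y = x → (9, -4)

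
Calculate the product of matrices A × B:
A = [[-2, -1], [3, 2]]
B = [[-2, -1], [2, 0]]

Matrix multiplication:
C[0][0] = -2×-2 + -1×2 = 2
C[0][1] = -2×-1 + -1×0 = 2
C[1][0] = 3×-2 + 2×2 = -2
C[1][1] = 3×-1 + 2×0 = -3
Result: [[2, 2], [-2, -3]]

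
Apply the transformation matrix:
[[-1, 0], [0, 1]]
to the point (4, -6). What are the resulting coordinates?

Matrix multiplication:
[[-1, 0], [0, 1]] × [4, -6]ᵀ
= [(-1)(4) + (0)(-6), (0)(4) + (1)(-6)]ᵀ
= [-4, -6]ᵀ
Result: (-4, -6)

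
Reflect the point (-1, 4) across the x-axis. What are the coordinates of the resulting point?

Reflection across x-axis: (-1, 4) → (-1, -4)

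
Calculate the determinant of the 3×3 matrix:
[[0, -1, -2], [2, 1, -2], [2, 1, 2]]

Expansion along first row:
det = 0·det([[1,-2],[1,2]]) - -1·det([[2,-2],[2,2]]) + -2·det([[2,1],[2,1]])
    = 0·(1·2 - -2·1) - -1·(2·2 - -2·2) + -2·(2·1 - 1·2)
    = 0·4 - -1·8 + -2·0
    = 0 + 8 + 0 = 8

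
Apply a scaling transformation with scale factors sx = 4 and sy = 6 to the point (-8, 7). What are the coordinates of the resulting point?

Scaling matrix:
[[4, 0], [0, 6]]
Result: (-8 × 4, 7 × 6) = (-32, 42)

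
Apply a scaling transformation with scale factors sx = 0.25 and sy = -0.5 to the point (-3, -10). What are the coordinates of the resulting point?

Scaling matrix:
[[0.25, 0], [0, -0.50]]
Result: (-3 × 0.25, -10 × -0.5) = (-0.75, 5)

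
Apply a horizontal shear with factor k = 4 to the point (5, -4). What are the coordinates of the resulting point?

Shear matrix for horizontal shear with factor k = 4:
[[1, 4], [0, 1]]
Result: (5, -4) → (-11, -4)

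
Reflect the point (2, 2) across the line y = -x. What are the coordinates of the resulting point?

Reflection across line y = -x: (2, 2) → (-2, -2)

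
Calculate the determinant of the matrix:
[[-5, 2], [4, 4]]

For a 2×2 matrix [[a, b], [c, d]], det = ad - bc
det = (-5)(4) - (2)(4) = -20 - 8 = -28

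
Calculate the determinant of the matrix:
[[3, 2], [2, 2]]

For a 2×2 matrix [[a, b], [c, d]], det = ad - bc
det = (3)(2) - (2)(2) = 6 - 4 = 2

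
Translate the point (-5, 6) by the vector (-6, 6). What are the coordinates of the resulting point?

Translation by (-6, 6) (homogeneous matrix [[1, 0, -6], [0, 1, 6], [0, 0, 1]]):
x' = -5 + -6 = -11
y' = 6 + 6 = 12
Result: (-11, 12)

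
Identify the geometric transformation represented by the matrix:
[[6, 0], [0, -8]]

This matrix represents: non-uniform scaling by sx = 6, sy = -8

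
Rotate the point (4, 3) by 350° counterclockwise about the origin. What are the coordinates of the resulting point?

Rotation matrix for 350°: [[cos 350°, -sin 350°], [sin 350°, cos 350°]] ≈ [[0.984808, 0.173648], [-0.173648, 0.984808]]
[[0.984808, 0.173648], [-0.173648, 0.984808]] × [4, 3]ᵀ ≈ [4.4602, 2.2598]ᵀ
Result: (4.4602, 2.2598)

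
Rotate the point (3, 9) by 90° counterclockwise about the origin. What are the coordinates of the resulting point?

Rotation matrix for 90°: [[cos 90°, -sin 90°], [sin 90°, cos 90°]] = [[0, -1], [1, 0]]
[[0, -1], [1, 0]] × [3, 9]ᵀ = [-9, 3]ᵀ
Result: (-9, 3)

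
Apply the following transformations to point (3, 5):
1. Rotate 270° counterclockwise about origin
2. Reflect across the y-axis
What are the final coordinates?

Step 1: Rotate 270° → (5, -3)
Step 2: Reflect across y-axis → (-5, -3)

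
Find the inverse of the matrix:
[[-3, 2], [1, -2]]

For [[a,b],[c,d]], inverse = (1/det)·[[d,-b],[-c,a]]
det = (-3)(-2) - (2)(1) = 6 - 2 = 4
Inverse = (1/4)·[[-2, -2], [-1, -3]]
= [[-1/2, -1/2], [-1/4, -3/4]]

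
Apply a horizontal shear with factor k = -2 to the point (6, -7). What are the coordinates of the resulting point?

Shear matrix for horizontal shear with factor k = -2:
[[1, -2], [0, 1]]
Result: (6, -7) → (20, -7)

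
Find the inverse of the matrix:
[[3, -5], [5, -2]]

For [[a,b],[c,d]], inverse = (1/det)·[[d,-b],[-c,a]]
det = (3)(-2) - (-5)(5) = -6 - -25 = 19
Inverse = (1/19)·[[-2, 5], [-5, 3]]
= [[-2/19, 5/19], [-5/19, 3/19]]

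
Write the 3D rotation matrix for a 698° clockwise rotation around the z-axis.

Rotation matrix for clockwise 698° around z-axis:
A clockwise rotation by 698° is a counterclockwise rotation by -698°.
cos(-698°) = 0.9272, sin(-698°) = 0.3746
Result: [[0.9272, -0.3746, 0], [0.3746, 0.9272, 0], [0, 0, 1]]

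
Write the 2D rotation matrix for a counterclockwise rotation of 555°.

Rotation matrix formula: [[cos θ, -sin θ], [sin θ, cos θ]]
For θ = 555°:
cos(555°) = -0.9659
sin(555°) = -0.2588
Result: [[-0.9659, 0.2588], [-0.2588, -0.9659]]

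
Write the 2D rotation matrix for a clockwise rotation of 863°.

Rotation matrix formula: [[cos θ, -sin θ], [sin θ, cos θ]]
A clockwise rotation by 863° is equivalent to a counterclockwise rotation by -863°.
For θ = -863°:
cos(-863°) = -0.7986
sin(-863°) = -0.6018
Result: [[-0.7986, 0.6018], [-0.6018, -0.7986]]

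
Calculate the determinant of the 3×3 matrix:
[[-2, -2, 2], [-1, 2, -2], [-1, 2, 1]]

Expansion along first row:
det = -2·det([[2,-2],[2,1]]) - -2·det([[-1,-2],[-1,1]]) + 2·det([[-1,2],[-1,2]])
    = -2·(2·1 - -2·2) - -2·(-1·1 - -2·-1) + 2·(-1·2 - 2·-1)
    = -2·6 - -2·-3 + 2·0
    = -12 + -6 + 0 = -18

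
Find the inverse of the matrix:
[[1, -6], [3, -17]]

For [[a,b],[c,d]], inverse = (1/det)·[[d,-b],[-c,a]]
det = (1)(-17) - (-6)(3) = -17 - -18 = 1
Inverse = [[-17, 6], [-3, 1]]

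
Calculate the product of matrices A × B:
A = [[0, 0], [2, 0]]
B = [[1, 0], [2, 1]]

Matrix multiplication:
C[0][0] = 0×1 + 0×2 = 0
C[0][1] = 0×0 + 0×1 = 0
C[1][0] = 2×1 + 0×2 = 2
C[1][1] = 2×0 + 0×1 = 0
Result: [[0, 0], [2, 0]]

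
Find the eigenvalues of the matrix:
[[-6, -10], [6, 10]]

Characteristic equation: det(A - λI) = 0
λ² - (trace)λ + (det) = 0
trace = -6 + 10 = 4, det = (-6)(10) - (-10)(6) = 0
λ² - (4)λ + (0) = 0
λ = (4 ± √((4)² - 4·(0))) / 2 = (4 ± √16) / 2
Solving: λ = 0, 4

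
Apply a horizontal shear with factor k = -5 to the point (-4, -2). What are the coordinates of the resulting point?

Shear matrix for horizontal shear with factor k = -5:
[[1, -5], [0, 1]]
Result: (-4, -2) → (6, -2)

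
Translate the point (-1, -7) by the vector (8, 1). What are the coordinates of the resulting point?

Translation by (8, 1) (homogeneous matrix [[1, 0, 8], [0, 1, 1], [0, 0, 1]]):
x' = -1 + 8 = 7
y' = -7 + 1 = -6
Result: (7, -6)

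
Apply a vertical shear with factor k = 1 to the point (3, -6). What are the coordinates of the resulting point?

Shear matrix for vertical shear with factor k = 1:
[[1, 0], [1, 1]]
Result: (3, -6) → (3, -3)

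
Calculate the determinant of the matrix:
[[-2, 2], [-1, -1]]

For a 2×2 matrix [[a, b], [c, d]], det = ad - bc
det = (-2)(-1) - (2)(-1) = 2 - -2 = 4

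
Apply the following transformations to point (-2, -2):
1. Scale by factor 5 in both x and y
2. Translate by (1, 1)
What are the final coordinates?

Step 1: Scale (-2, -2) by 5 → (-10, -10)
Step 2: Translate by (1, 1) → (-9, -9)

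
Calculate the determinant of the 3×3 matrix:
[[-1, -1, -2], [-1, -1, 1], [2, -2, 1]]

Expansion along first row:
det = -1·det([[-1,1],[-2,1]]) - -1·det([[-1,1],[2,1]]) + -2·det([[-1,-1],[2,-2]])
    = -1·(-1·1 - 1·-2) - -1·(-1·1 - 1·2) + -2·(-1·-2 - -1·2)
    = -1·1 - -1·-3 + -2·4
    = -1 + -3 + -8 = -12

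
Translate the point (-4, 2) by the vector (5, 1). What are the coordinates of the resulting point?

Translation by (5, 1) (homogeneous matrix [[1, 0, 5], [0, 1, 1], [0, 0, 1]]):
x' = -4 + 5 = 1
y' = 2 + 1 = 3
Result: (1, 3)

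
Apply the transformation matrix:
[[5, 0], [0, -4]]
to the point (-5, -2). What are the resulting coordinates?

Matrix multiplication:
[[5, 0], [0, -4]] × [-5, -2]ᵀ
= [(5)(-5) + (0)(-2), (0)(-5) + (-4)(-2)]ᵀ
= [-25, 8]ᵀ
Result: (-25, 8)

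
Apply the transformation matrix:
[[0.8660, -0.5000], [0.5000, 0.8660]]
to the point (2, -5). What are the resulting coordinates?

Matrix multiplication:
[[0.8660, -0.5000], [0.5000, 0.8660]] × [2, -5]ᵀ
= [(0.8660)(2) + (-0.5000)(-5), (0.5000)(2) + (0.8660)(-5)]ᵀ
= [4.2320, -3.3300]ᵀ
Result: (4.2320, -3.3300)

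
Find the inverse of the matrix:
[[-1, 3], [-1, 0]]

For [[a,b],[c,d]], inverse = (1/det)·[[d,-b],[-c,a]]
det = (-1)(0) - (3)(-1) = 0 - -3 = 3
Inverse = (1/3)·[[0, -3], [1, -1]]
= [[0, -1], [1/3, -1/3]]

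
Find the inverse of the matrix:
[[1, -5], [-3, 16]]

For [[a,b],[c,d]], inverse = (1/det)·[[d,-b],[-c,a]]
det = (1)(16) - (-5)(-3) = 16 - 15 = 1
Inverse = [[16, 5], [3, 1]]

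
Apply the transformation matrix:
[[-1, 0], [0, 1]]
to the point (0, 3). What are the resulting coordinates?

Matrix multiplication:
[[-1, 0], [0, 1]] × [0, 3]ᵀ
= [(-1)(0) + (0)(3), (0)(0) + (1)(3)]ᵀ
= [0, 3]ᵀ
Result: (0, 3)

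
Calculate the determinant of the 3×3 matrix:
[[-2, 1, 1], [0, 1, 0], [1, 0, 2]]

Expansion along first row:
det = -2·det([[1,0],[0,2]]) - 1·det([[0,0],[1,2]]) + 1·det([[0,1],[1,0]])
    = -2·(1·2 - 0·0) - 1·(0·2 - 0·1) + 1·(0·0 - 1·1)
    = -2·2 - 1·0 + 1·-1
    = -4 + 0 + -1 = -5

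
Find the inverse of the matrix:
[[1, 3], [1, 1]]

For [[a,b],[c,d]], inverse = (1/det)·[[d,-b],[-c,a]]
det = (1)(1) - (3)(1) = 1 - 3 = -2
Inverse = (1/-2)·[[1, -3], [-1, 1]]
= [[-1/2, 3/2], [1/2, -1/2]]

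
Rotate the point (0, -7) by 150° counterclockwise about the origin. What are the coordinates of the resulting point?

Rotation matrix for 150°: [[cos 150°, -sin 150°], [sin 150°, cos 150°]] ≈ [[-0.866025, -0.500000], [0.500000, -0.866025]]
[[-0.866025, -0.500000], [0.500000, -0.866025]] × [0, -7]ᵀ ≈ [3.5000, 6.0622]ᵀ
Result: (3.5000, 6.0622)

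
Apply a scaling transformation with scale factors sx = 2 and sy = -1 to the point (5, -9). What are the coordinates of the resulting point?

Scaling matrix:
[[2, 0], [0, -1]]
Result: (5 × 2, -9 × -1) = (10, 9)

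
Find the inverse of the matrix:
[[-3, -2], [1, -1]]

For [[a,b],[c,d]], inverse = (1/det)·[[d,-b],[-c,a]]
det = (-3)(-1) - (-2)(1) = 3 - -2 = 5
Inverse = (1/5)·[[-1, 2], [-1, -3]]
= [[-1/5, 2/5], [-1/5, -3/5]]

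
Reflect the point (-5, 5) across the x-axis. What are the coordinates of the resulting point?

Reflection across x-axis: (-5, 5) → (-5, -5)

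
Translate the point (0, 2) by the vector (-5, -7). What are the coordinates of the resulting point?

Translation by (-5, -7) (homogeneous matrix [[1, 0, -5], [0, 1, -7], [0, 0, 1]]):
x' = 0 + -5 = -5
y' = 2 + -7 = -5
Result: (-5, -5)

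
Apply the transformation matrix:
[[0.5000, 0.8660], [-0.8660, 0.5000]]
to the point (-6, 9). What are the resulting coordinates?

Matrix multiplication:
[[0.5000, 0.8660], [-0.8660, 0.5000]] × [-6, 9]ᵀ
= [(0.5000)(-6) + (0.8660)(9), (-0.8660)(-6) + (0.5000)(9)]ᵀ
= [4.7940, 9.6960]ᵀ
Result: (4.7940, 9.6960)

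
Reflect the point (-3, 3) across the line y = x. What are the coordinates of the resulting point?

Reflection across line y = x: (-3, 3) → (3, -3)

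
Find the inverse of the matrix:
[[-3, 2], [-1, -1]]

For [[a,b],[c,d]], inverse = (1/det)·[[d,-b],[-c,a]]
det = (-3)(-1) - (2)(-1) = 3 - -2 = 5
Inverse = (1/5)·[[-1, -2], [1, -3]]
= [[-1/5, -2/5], [1/5, -3/5]]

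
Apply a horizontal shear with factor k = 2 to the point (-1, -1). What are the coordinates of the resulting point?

Shear matrix for horizontal shear with factor k = 2:
[[1, 2], [0, 1]]
Result: (-1, -1) → (-3, -1)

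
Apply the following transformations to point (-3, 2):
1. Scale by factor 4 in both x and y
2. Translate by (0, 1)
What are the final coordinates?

Step 1: Scale (-3, 2) by 4 → (-12, 8)
Step 2: Translate by (0, 1) → (-12, 9)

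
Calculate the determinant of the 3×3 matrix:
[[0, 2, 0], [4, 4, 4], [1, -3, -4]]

Expansion along first row:
det = 0·det([[4,4],[-3,-4]]) - 2·det([[4,4],[1,-4]]) + 0·det([[4,4],[1,-3]])
    = 0·(4·-4 - 4·-3) - 2·(4·-4 - 4·1) + 0·(4·-3 - 4·1)
    = 0·-4 - 2·-20 + 0·-16
    = 0 + 40 + 0 = 40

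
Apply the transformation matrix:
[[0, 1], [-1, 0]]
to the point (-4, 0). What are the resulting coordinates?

Matrix multiplication:
[[0, 1], [-1, 0]] × [-4, 0]ᵀ
= [(0)(-4) + (1)(0), (-1)(-4) + (0)(0)]ᵀ
= [0, 4]ᵀ
Result: (0, 4)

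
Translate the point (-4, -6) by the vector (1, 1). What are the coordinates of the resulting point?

Translation by (1, 1) (homogeneous matrix [[1, 0, 1], [0, 1, 1], [0, 0, 1]]):
x' = -4 + 1 = -3
y' = -6 + 1 = -5
Result: (-3, -5)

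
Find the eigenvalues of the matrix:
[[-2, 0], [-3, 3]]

Characteristic equation: det(A - λI) = 0
λ² - (trace)λ + (det) = 0
trace = -2 + 3 = 1, det = (-2)(3) - (0)(-3) = -6
λ² - (1)λ + (-6) = 0
λ = (1 ± √((1)² - 4·(-6))) / 2 = (1 ± √25) / 2
Solving: λ = -2, 3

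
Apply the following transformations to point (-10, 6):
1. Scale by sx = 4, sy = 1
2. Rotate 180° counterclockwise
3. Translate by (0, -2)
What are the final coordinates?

Step 1: Scale → (-40, 6)
Step 2: Rotate 180° → (40, -6)
Step 3: Translate → (40, -8)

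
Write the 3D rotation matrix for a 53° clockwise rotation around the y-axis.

Rotation matrix for clockwise 53° around y-axis:
A clockwise rotation by 53° is a counterclockwise rotation by -53°.
cos(-53°) = 0.6018, sin(-53°) = -0.7986
Result: [[0.6018, 0, -0.7986], [0, 1, 0], [0.7986, 0, 0.6018]]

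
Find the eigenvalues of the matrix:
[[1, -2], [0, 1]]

Characteristic equation: det(A - λI) = 0
λ² - (trace)λ + (det) = 0
trace = 1 + 1 = 2, det = (1)(1) - (-2)(0) = 1
λ² - (2)λ + (1) = 0
λ = (2 ± √((2)² - 4·(1))) / 2 = (2 ± √0) / 2
Solving: λ = 1, 1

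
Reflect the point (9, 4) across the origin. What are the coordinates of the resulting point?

Reflection across origin: (9, 4) → (-9, -4)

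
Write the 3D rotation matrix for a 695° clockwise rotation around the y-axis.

Rotation matrix for clockwise 695° around y-axis:
A clockwise rotation by 695° is a counterclockwise rotation by -695°.
cos(-695°) = 0.9063, sin(-695°) = 0.4226
Result: [[0.9063, 0, 0.4226], [0, 1, 0], [-0.4226, 0, 0.9063]]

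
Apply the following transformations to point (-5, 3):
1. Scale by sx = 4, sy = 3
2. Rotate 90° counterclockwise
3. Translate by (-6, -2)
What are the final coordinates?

Step 1: Scale → (-20, 9)
Step 2: Rotate 90° → (-9, -20)
Step 3: Translate → (-15, -22)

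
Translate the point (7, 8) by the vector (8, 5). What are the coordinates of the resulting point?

Translation by (8, 5) (homogeneous matrix [[1, 0, 8], [0, 1, 5], [0, 0, 1]]):
x' = 7 + 8 = 15
y' = 8 + 5 = 13
Result: (15, 13)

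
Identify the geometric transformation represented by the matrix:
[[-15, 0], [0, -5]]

This matrix represents: non-uniform scaling by sx = -15, sy = -5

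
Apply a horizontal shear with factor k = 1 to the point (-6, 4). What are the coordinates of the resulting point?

Shear matrix for horizontal shear with factor k = 1:
[[1, 1], [0, 1]]
Result: (-6, 4) → (-2, 4)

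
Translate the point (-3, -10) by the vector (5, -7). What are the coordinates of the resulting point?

Translation by (5, -7) (homogeneous matrix [[1, 0, 5], [0, 1, -7], [0, 0, 1]]):
x' = -3 + 5 = 2
y' = -10 + -7 = -17
Result: (2, -17)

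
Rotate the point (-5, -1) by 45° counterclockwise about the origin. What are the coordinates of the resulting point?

Rotation matrix for 45°: [[cos 45°, -sin 45°], [sin 45°, cos 45°]] ≈ [[0.707107, -0.707107], [0.707107, 0.707107]]
[[0.707107, -0.707107], [0.707107, 0.707107]] × [-5, -1]ᵀ ≈ [-2.8284, -4.2426]ᵀ
Result: (-2.8284, -4.2426)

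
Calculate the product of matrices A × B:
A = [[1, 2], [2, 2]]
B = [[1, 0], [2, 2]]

Matrix multiplication:
C[0][0] = 1×1 + 2×2 = 5
C[0][1] = 1×0 + 2×2 = 4
C[1][0] = 2×1 + 2×2 = 6
C[1][1] = 2×0 + 2×2 = 4
Result: [[5, 4], [6, 4]]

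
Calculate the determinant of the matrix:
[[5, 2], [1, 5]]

For a 2×2 matrix [[a, b], [c, d]], det = ad - bc
det = (5)(5) - (2)(1) = 25 - 2 = 23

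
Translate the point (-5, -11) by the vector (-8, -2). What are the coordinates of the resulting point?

Translation by (-8, -2) (homogeneous matrix [[1, 0, -8], [0, 1, -2], [0, 0, 1]]):
x' = -5 + -8 = -13
y' = -11 + -2 = -13
Result: (-13, -13)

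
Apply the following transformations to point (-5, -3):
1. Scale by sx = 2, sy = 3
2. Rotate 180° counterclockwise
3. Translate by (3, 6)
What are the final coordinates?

Step 1: Scale → (-10, -9)
Step 2: Rotate 180° → (10, 9)
Step 3: Translate → (13, 15)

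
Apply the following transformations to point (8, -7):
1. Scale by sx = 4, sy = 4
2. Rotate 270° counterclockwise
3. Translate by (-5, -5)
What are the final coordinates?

Step 1: Scale → (32, -28)
Step 2: Rotate 270° → (-28, -32)
Step 3: Translate → (-33, -37)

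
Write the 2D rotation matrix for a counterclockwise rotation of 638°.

Rotation matrix formula: [[cos θ, -sin θ], [sin θ, cos θ]]
For θ = 638°:
cos(638°) = 0.1392
sin(638°) = -0.9903
Result: [[0.1392, 0.9903], [-0.9903, 0.1392]]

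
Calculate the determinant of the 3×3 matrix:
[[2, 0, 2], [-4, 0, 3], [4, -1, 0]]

Expansion along first row:
det = 2·det([[0,3],[-1,0]]) - 0·det([[-4,3],[4,0]]) + 2·det([[-4,0],[4,-1]])
    = 2·(0·0 - 3·-1) - 0·(-4·0 - 3·4) + 2·(-4·-1 - 0·4)
    = 2·3 - 0·-12 + 2·4
    = 6 + 0 + 8 = 14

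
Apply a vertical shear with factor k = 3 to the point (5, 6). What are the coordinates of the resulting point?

Shear matrix for vertical shear with factor k = 3:
[[1, 0], [3, 1]]
Result: (5, 6) → (5, 21)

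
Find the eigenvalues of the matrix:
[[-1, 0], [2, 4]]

Characteristic equation: det(A - λI) = 0
λ² - (trace)λ + (det) = 0
trace = -1 + 4 = 3, det = (-1)(4) - (0)(2) = -4
λ² - (3)λ + (-4) = 0
λ = (3 ± √((3)² - 4·(-4))) / 2 = (3 ± √25) / 2
Solving: λ = -1, 4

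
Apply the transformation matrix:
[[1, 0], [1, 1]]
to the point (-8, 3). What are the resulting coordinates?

Matrix multiplication:
[[1, 0], [1, 1]] × [-8, 3]ᵀ
= [(1)(-8) + (0)(3), (1)(-8) + (1)(3)]ᵀ
= [-8, -5]ᵀ
Result: (-8, -5)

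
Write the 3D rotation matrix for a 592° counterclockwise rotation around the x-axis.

Rotation matrix for counterclockwise 592° around x-axis:
cos(592°) = -0.6157, sin(592°) = -0.7880
Result: [[1, 0, 0], [0, -0.6157, 0.7880], [0, -0.7880, -0.6157]]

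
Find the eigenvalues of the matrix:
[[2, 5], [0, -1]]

Characteristic equation: det(A - λI) = 0
λ² - (trace)λ + (det) = 0
trace = 2 + -1 = 1, det = (2)(-1) - (5)(0) = -2
λ² - (1)λ + (-2) = 0
λ = (1 ± √((1)² - 4·(-2))) / 2 = (1 ± √9) / 2
Solving: λ = -1, 2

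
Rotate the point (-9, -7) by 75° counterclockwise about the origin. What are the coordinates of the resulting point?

Rotation matrix for 75°: [[cos 75°, -sin 75°], [sin 75°, cos 75°]] ≈ [[0.258819, -0.965926], [0.965926, 0.258819]]
[[0.258819, -0.965926], [0.965926, 0.258819]] × [-9, -7]ᵀ ≈ [4.4321, -10.5051]ᵀ
Result: (4.4321, -10.5051)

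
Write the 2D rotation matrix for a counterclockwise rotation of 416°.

Rotation matrix formula: [[cos θ, -sin θ], [sin θ, cos θ]]
For θ = 416°:
cos(416°) = 0.5592
sin(416°) = 0.8290
Result: [[0.5592, -0.8290], [0.8290, 0.5592]]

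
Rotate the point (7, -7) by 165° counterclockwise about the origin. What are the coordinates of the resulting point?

Rotation matrix for 165°: [[cos 165°, -sin 165°], [sin 165°, cos 165°]] ≈ [[-0.965926, -0.258819], [0.258819, -0.965926]]
[[-0.965926, -0.258819], [0.258819, -0.965926]] × [7, -7]ᵀ ≈ [-4.9497, 8.5732]ᵀ
Result: (-4.9497, 8.5732)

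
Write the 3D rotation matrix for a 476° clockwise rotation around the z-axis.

Rotation matrix for clockwise 476° around z-axis:
A clockwise rotation by 476° is a counterclockwise rotation by -476°.
cos(-476°) = -0.4384, sin(-476°) = -0.8988
Result: [[-0.4384, 0.8988, 0], [-0.8988, -0.4384, 0], [0, 0, 1]]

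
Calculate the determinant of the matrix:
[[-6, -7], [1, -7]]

For a 2×2 matrix [[a, b], [c, d]], det = ad - bc
det = (-6)(-7) - (-7)(1) = 42 - -7 = 49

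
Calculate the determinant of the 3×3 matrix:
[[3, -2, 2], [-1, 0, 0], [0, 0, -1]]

Expansion along first row:
det = 3·det([[0,0],[0,-1]]) - -2·det([[-1,0],[0,-1]]) + 2·det([[-1,0],[0,0]])
    = 3·(0·-1 - 0·0) - -2·(-1·-1 - 0·0) + 2·(-1·0 - 0·0)
    = 3·0 - -2·1 + 2·0
    = 0 + 2 + 0 = 2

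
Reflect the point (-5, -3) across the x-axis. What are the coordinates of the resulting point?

Reflection across x-axis: (-5, -3) → (-5, 3)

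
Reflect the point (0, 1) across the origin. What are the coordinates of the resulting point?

Reflection across origin: (0, 1) → (0, -1)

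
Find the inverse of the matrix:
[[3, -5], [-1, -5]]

For [[a,b],[c,d]], inverse = (1/det)·[[d,-b],[-c,a]]
det = (3)(-5) - (-5)(-1) = -15 - 5 = -20
Inverse = (1/-20)·[[-5, 5], [1, 3]]
= [[1/4, -1/4], [-1/20, -3/20]]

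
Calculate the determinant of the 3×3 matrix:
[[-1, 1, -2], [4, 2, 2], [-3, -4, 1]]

Expansion along first row:
det = -1·det([[2,2],[-4,1]]) - 1·det([[4,2],[-3,1]]) + -2·det([[4,2],[-3,-4]])
    = -1·(2·1 - 2·-4) - 1·(4·1 - 2·-3) + -2·(4·-4 - 2·-3)
    = -1·10 - 1·10 + -2·-10
    = -10 + -10 + 20 = 0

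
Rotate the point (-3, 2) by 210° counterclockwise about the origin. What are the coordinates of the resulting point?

Rotation matrix for 210°: [[cos 210°, -sin 210°], [sin 210°, cos 210°]] ≈ [[-0.866025, 0.500000], [-0.500000, -0.866025]]
[[-0.866025, 0.500000], [-0.500000, -0.866025]] × [-3, 2]ᵀ ≈ [3.5981, -0.2321]ᵀ
Result: (3.5981, -0.2321)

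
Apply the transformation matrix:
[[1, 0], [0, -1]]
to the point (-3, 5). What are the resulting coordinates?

Matrix multiplication:
[[1, 0], [0, -1]] × [-3, 5]ᵀ
= [(1)(-3) + (0)(5), (0)(-3) + (-1)(5)]ᵀ
= [-3, -5]ᵀ
Result: (-3, -5)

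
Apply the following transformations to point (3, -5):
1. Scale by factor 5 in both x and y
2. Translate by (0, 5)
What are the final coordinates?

Step 1: Scale (3, -5) by 5 → (15, -25)
Step 2: Translate by (0, 5) → (15, -20)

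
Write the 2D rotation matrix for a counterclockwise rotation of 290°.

Rotation matrix formula: [[cos θ, -sin θ], [sin θ, cos θ]]
For θ = 290°:
cos(290°) = 0.3420
sin(290°) = -0.9397
Result: [[0.3420, 0.9397], [-0.9397, 0.3420]]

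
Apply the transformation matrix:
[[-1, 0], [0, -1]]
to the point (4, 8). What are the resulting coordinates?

Matrix multiplication:
[[-1, 0], [0, -1]] × [4, 8]ᵀ
= [(-1)(4) + (0)(8), (0)(4) + (-1)(8)]ᵀ
= [-4, -8]ᵀ
Result: (-4, -8)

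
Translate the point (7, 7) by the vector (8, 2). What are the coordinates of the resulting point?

Translation by (8, 2) (homogeneous matrix [[1, 0, 8], [0, 1, 2], [0, 0, 1]]):
x' = 7 + 8 = 15
y' = 7 + 2 = 9
Result: (15, 9)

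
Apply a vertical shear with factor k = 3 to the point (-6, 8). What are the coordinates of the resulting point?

Shear matrix for vertical shear with factor k = 3:
[[1, 0], [3, 1]]
Result: (-6, 8) → (-6, -10)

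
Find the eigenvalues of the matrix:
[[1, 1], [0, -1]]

Characteristic equation: det(A - λI) = 0
λ² - (trace)λ + (det) = 0
trace = 1 + -1 = 0, det = (1)(-1) - (1)(0) = -1
λ² - (0)λ + (-1) = 0
λ = (0 ± √((0)² - 4·(-1))) / 2 = (0 ± √4) / 2
Solving: λ = -1, 1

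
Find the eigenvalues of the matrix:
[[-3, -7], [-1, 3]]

Characteristic equation: det(A - λI) = 0
λ² - (trace)λ + (det) = 0
trace = -3 + 3 = 0, det = (-3)(3) - (-7)(-1) = -16
λ² - (0)λ + (-16) = 0
λ = (0 ± √((0)² - 4·(-16))) / 2 = (0 ± √64) / 2
Solving: λ = -4, 4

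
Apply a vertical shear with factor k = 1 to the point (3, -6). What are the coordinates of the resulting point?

Shear matrix for vertical shear with factor k = 1:
[[1, 0], [1, 1]]
Result: (3, -6) → (3, -3)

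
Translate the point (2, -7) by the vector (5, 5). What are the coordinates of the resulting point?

Translation by (5, 5) (homogeneous matrix [[1, 0, 5], [0, 1, 5], [0, 0, 1]]):
x' = 2 + 5 = 7
y' = -7 + 5 = -2
Result: (7, -2)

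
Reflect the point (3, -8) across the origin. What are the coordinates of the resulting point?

Reflection across origin: (3, -8) → (-3, 8)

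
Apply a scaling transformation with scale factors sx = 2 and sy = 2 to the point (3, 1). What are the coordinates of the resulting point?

Scaling matrix:
[[2, 0], [0, 2]]
Result: (3 × 2, 1 × 2) = (6, 2)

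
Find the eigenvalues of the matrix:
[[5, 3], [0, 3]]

Characteristic equation: det(A - λI) = 0
λ² - (trace)λ + (det) = 0
trace = 5 + 3 = 8, det = (5)(3) - (3)(0) = 15
λ² - (8)λ + (15) = 0
λ = (8 ± √((8)² - 4·(15))) / 2 = (8 ± √4) / 2
Solving: λ = 3, 5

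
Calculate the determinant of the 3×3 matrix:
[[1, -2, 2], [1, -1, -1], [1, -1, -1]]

Expansion along first row:
det = 1·det([[-1,-1],[-1,-1]]) - -2·det([[1,-1],[1,-1]]) + 2·det([[1,-1],[1,-1]])
    = 1·(-1·-1 - -1·-1) - -2·(1·-1 - -1·1) + 2·(1·-1 - -1·1)
    = 1·0 - -2·0 + 2·0
    = 0 + 0 + 0 = 0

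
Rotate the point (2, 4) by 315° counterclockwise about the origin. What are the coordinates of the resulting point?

Rotation matrix for 315°: [[cos 315°, -sin 315°], [sin 315°, cos 315°]] ≈ [[0.707107, 0.707107], [-0.707107, 0.707107]]
[[0.707107, 0.707107], [-0.707107, 0.707107]] × [2, 4]ᵀ ≈ [4.2426, 1.4142]ᵀ
Result: (4.2426, 1.4142)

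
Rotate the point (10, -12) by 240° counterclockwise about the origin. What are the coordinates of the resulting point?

Rotation matrix for 240°: [[cos 240°, -sin 240°], [sin 240°, cos 240°]] ≈ [[-0.500000, 0.866025], [-0.866025, -0.500000]]
[[-0.500000, 0.866025], [-0.866025, -0.500000]] × [10, -12]ᵀ ≈ [-15.3923, -2.6603]ᵀ
Result: (-15.3923, -2.6603)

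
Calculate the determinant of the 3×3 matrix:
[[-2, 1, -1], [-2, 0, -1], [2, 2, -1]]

Expansion along first row:
det = -2·det([[0,-1],[2,-1]]) - 1·det([[-2,-1],[2,-1]]) + -1·det([[-2,0],[2,2]])
    = -2·(0·-1 - -1·2) - 1·(-2·-1 - -1·2) + -1·(-2·2 - 0·2)
    = -2·2 - 1·4 + -1·-4
    = -4 + -4 + 4 = -4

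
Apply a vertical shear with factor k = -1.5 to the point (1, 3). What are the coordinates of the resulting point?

Shear matrix for vertical shear with factor k = -1.5:
[[1, 0], [-1.50, 1]]
Result: (1, 3) → (1, 1.5)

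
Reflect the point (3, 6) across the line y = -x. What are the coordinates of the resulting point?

Reflection across line y = -x: (3, 6) → (-6, -3)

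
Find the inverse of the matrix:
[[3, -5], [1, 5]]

For [[a,b],[c,d]], inverse = (1/det)·[[d,-b],[-c,a]]
det = (3)(5) - (-5)(1) = 15 - -5 = 20
Inverse = (1/20)·[[5, 5], [-1, 3]]
= [[1/4, 1/4], [-1/20, 3/20]]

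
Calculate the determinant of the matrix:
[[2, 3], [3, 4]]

For a 2×2 matrix [[a, b], [c, d]], det = ad - bc
det = (2)(4) - (3)(3) = 8 - 9 = -1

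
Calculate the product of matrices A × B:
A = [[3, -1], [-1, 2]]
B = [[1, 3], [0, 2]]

Matrix multiplication:
C[0][0] = 3×1 + -1×0 = 3
C[0][1] = 3×3 + -1×2 = 7
C[1][0] = -1×1 + 2×0 = -1
C[1][1] = -1×3 + 2×2 = 1
Result: [[3, 7], [-1, 1]]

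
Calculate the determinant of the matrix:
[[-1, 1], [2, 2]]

For a 2×2 matrix [[a, b], [c, d]], det = ad - bc
det = (-1)(2) - (1)(2) = -2 - 2 = -4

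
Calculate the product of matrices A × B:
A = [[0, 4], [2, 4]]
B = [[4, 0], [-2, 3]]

Matrix multiplication:
C[0][0] = 0×4 + 4×-2 = -8
C[0][1] = 0×0 + 4×3 = 12
C[1][0] = 2×4 + 4×-2 = 0
C[1][1] = 2×0 + 4×3 = 12
Result: [[-8, 12], [0, 12]]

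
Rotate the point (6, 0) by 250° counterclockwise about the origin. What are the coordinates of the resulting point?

Rotation matrix for 250°: [[cos 250°, -sin 250°], [sin 250°, cos 250°]] ≈ [[-0.342020, 0.939693], [-0.939693, -0.342020]]
[[-0.342020, 0.939693], [-0.939693, -0.342020]] × [6, 0]ᵀ ≈ [-2.0521, -5.6382]ᵀ
Result: (-2.0521, -5.6382)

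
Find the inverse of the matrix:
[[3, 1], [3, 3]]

For [[a,b],[c,d]], inverse = (1/det)·[[d,-b],[-c,a]]
det = (3)(3) - (1)(3) = 9 - 3 = 6
Inverse = (1/6)·[[3, -1], [-3, 3]]
= [[1/2, -1/6], [-1/2, 1/2]]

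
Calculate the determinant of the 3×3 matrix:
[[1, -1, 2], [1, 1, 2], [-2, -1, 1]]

Expansion along first row:
det = 1·det([[1,2],[-1,1]]) - -1·det([[1,2],[-2,1]]) + 2·det([[1,1],[-2,-1]])
    = 1·(1·1 - 2·-1) - -1·(1·1 - 2·-2) + 2·(1·-1 - 1·-2)
    = 1·3 - -1·5 + 2·1
    = 3 + 5 + 2 = 10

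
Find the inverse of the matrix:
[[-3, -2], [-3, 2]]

For [[a,b],[c,d]], inverse = (1/det)·[[d,-b],[-c,a]]
det = (-3)(2) - (-2)(-3) = -6 - 6 = -12
Inverse = (1/-12)·[[2, 2], [3, -3]]
= [[-1/6, -1/6], [-1/4, 1/4]]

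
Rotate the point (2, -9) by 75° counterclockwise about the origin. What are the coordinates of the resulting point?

Rotation matrix for 75°: [[cos 75°, -sin 75°], [sin 75°, cos 75°]] ≈ [[0.258819, -0.965926], [0.965926, 0.258819]]
[[0.258819, -0.965926], [0.965926, 0.258819]] × [2, -9]ᵀ ≈ [9.2110, -0.3975]ᵀ
Result: (9.2110, -0.3975)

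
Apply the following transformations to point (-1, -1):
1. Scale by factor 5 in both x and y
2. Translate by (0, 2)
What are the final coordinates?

Step 1: Scale (-1, -1) by 5 → (-5, -5)
Step 2: Translate by (0, 2) → (-5, -3)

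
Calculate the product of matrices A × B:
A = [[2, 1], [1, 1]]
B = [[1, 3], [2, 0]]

Matrix multiplication:
C[0][0] = 2×1 + 1×2 = 4
C[0][1] = 2×3 + 1×0 = 6
C[1][0] = 1×1 + 1×2 = 3
C[1][1] = 1×3 + 1×0 = 3
Result: [[4, 6], [3, 3]]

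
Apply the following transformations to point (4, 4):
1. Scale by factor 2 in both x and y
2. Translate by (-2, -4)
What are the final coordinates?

Step 1: Scale (4, 4) by 2 → (8, 8)
Step 2: Translate by (-2, -4) → (6, 4)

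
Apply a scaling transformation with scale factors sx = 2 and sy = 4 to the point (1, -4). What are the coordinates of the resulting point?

Scaling matrix:
[[2, 0], [0, 4]]
Result: (1 × 2, -4 × 4) = (2, -16)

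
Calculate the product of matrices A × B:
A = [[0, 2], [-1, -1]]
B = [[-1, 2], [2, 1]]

Matrix multiplication:
C[0][0] = 0×-1 + 2×2 = 4
C[0][1] = 0×2 + 2×1 = 2
C[1][0] = -1×-1 + -1×2 = -1
C[1][1] = -1×2 + -1×1 = -3
Result: [[4, 2], [-1, -3]]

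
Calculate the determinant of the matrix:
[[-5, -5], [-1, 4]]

For a 2×2 matrix [[a, b], [c, d]], det = ad - bc
det = (-5)(4) - (-5)(-1) = -20 - 5 = -25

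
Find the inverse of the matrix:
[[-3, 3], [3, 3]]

For [[a,b],[c,d]], inverse = (1/det)·[[d,-b],[-c,a]]
det = (-3)(3) - (3)(3) = -9 - 9 = -18
Inverse = (1/-18)·[[3, -3], [-3, -3]]
= [[-1/6, 1/6], [1/6, 1/6]]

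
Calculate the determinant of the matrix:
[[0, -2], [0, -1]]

For a 2×2 matrix [[a, b], [c, d]], det = ad - bc
det = (0)(-1) - (-2)(0) = 0 - 0 = 0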